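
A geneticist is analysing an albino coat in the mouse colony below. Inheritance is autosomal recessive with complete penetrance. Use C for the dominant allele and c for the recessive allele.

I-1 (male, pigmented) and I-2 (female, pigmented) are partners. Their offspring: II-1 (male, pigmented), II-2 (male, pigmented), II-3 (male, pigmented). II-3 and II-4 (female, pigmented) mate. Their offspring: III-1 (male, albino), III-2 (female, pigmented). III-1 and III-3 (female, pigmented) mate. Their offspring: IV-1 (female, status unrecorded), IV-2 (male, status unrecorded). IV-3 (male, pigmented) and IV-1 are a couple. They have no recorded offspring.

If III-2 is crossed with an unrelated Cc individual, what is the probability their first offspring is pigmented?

5/6

II-3 is pigmented so carries C and passed c to III-1 (cc), so II-3 is Cc.
II-4 is pigmented so carries C and passed c to III-1 (cc), so II-4 is Cc.
III-2 is a pigmented offspring of II-3 (Cc) × II-4 (Cc), whose cross gives 1/4 CC : 1/2 Cc : 1/4 cc; conditioning on being pigmented, III-2 is CC with probability 1/3, Cc with probability 2/3.
Summing over parental genotype combinations, P(offspring is pigmented) = 1/3·1 + 2/3·3/4 = 5/6.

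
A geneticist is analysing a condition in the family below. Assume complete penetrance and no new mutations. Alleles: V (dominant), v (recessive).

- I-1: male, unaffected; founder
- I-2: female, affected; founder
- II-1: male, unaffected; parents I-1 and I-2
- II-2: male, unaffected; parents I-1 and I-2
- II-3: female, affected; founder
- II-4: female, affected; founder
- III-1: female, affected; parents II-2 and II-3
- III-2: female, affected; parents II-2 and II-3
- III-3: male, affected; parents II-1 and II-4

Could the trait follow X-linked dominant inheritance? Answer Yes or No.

Yes

A consistent assignment under X-linked dominant exists: I-1 X^v Y, I-2 X^V X^v, II-1 X^v Y, II-2 X^v Y, II-3 X^V X^V, II-4 X^V X^V, III-1 X^V X^v, III-2 X^V X^v, III-3 X^V Y.
In this assignment every recorded phenotype matches its genotype and every non-founder's genotype is obtainable from its parents' genotypes, so the pedigree is consistent.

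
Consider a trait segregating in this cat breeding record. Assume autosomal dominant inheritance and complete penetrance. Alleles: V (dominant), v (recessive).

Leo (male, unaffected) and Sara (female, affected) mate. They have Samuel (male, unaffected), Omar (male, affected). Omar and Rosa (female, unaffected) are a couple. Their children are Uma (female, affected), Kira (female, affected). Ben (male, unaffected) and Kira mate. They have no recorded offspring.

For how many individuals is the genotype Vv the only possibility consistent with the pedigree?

Obligate heterozygotes: Sara is affected so carries V and passed v to Samuel (vv), so Sara is Vv; Omar is affected so carries V and received v from Leo (vv), so Omar is Vv; Uma is affected so carries V and received v from Rosa (vv), so Uma is Vv; Kira is affected so carries V and received v from Rosa (vv), so Kira is Vv.
Every other individual is either homozygous by phenotype or has at least one consistent homozygous assignment, so the count is 4.

4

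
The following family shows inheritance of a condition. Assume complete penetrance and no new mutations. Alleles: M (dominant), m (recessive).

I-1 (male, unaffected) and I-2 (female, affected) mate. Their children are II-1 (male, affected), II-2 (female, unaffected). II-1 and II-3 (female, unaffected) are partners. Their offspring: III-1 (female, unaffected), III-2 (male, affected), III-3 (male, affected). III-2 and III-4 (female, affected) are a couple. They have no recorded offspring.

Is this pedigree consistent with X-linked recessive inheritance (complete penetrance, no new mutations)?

Yes

A consistent assignment under X-linked recessive exists: I-1 X^M Y, I-2 X^m X^m, II-1 X^m Y, II-2 X^M X^m, II-3 X^M X^m, III-1 X^M X^m, III-2 X^m Y, III-3 X^m Y, III-4 X^m X^m.
In this assignment every recorded phenotype matches its genotype and every non-founder's genotype is obtainable from its parents' genotypes, so the pedigree is consistent.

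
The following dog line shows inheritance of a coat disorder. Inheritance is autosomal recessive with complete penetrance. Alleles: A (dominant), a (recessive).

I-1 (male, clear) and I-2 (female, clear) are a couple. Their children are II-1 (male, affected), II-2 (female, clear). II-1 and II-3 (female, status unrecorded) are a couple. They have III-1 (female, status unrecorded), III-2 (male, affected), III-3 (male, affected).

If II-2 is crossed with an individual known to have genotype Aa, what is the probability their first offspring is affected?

1/6

I-1 is clear so carries A and passed a to II-1 (aa), so I-1 is Aa.
I-2 is clear so carries A and passed a to II-1 (aa), so I-2 is Aa.
II-2 is a clear offspring of I-1 (Aa) × I-2 (Aa), whose cross gives 1/4 AA : 1/2 Aa : 1/4 aa; conditioning on being clear, II-2 is AA with probability 1/3, Aa with probability 2/3.
Summing over parental genotype combinations, P(offspring is affected) = 2/3·1/4 = 1/6.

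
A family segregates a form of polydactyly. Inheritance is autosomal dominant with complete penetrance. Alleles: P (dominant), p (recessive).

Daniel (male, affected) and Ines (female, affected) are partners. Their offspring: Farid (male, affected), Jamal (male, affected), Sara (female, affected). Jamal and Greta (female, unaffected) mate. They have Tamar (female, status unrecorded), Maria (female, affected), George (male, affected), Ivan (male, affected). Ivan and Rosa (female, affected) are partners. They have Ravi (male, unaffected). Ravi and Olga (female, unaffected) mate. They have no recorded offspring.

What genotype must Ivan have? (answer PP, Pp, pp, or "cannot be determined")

Pp

From phenotype alone, Ivan is PP or Pp.
Ivan is affected so carries P and received p from Greta (pp), so Ivan is Pp.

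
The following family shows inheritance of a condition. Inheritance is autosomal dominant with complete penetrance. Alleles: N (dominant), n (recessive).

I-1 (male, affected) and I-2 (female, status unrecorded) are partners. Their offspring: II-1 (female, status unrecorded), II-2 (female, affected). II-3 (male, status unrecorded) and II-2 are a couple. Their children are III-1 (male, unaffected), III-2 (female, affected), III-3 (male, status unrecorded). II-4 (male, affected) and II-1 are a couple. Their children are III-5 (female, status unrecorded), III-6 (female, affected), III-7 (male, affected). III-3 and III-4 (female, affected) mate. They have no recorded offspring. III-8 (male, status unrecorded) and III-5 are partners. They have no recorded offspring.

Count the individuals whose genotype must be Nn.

Obligate heterozygotes: II-2 is affected so carries N and passed n to III-1 (nn), so II-2 is Nn.
Every other individual is either homozygous by phenotype or has at least one consistent homozygous assignment, so the count is 1.

1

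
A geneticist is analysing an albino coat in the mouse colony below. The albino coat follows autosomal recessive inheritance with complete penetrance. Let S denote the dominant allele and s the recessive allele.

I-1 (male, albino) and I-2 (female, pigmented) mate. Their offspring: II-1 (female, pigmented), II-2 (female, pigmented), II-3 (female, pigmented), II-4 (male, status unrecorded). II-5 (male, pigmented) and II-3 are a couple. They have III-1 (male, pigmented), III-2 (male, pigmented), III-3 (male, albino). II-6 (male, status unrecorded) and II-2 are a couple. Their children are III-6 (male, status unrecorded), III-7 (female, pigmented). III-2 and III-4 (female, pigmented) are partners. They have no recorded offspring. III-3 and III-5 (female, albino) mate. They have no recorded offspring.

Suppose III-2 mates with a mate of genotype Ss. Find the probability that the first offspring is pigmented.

II-5 is pigmented so carries S and passed s to III-3 (ss), so II-5 is Ss.
II-3 is pigmented so carries S and received s from I-1 (ss), so II-3 is Ss.
III-2 is a pigmented offspring of II-5 (Ss) × II-3 (Ss), whose cross gives 1/4 SS : 1/2 Ss : 1/4 ss; conditioning on being pigmented, III-2 is SS with probability 1/3, Ss with probability 2/3.
Summing over parental genotype combinations, P(offspring is pigmented) = 1/3·1 + 2/3·3/4 = 5/6.

5/6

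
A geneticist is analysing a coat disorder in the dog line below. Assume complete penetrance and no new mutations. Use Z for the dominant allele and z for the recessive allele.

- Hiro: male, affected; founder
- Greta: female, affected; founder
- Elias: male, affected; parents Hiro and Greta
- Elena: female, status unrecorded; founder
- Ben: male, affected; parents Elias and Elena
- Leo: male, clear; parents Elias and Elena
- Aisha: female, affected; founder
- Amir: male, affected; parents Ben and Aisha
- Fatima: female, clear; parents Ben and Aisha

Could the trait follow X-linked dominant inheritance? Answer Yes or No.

No

Under X-linked dominant, Fatima (clear, female) cannot arise from Ben (affected) × Aisha (affected).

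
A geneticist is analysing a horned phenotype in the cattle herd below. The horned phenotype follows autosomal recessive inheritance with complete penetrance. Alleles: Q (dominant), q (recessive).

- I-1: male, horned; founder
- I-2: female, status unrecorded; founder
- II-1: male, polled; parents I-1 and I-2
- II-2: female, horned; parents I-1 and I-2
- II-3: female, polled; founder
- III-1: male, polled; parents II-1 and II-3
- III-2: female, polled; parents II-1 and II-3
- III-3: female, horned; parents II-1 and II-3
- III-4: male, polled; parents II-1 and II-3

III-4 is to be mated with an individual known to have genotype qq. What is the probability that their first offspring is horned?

1/3

II-1 is polled so carries Q and received q from I-1 (qq), so II-1 is Qq.
II-3 is polled so carries Q and passed q to III-3 (qq), so II-3 is Qq.
III-4 is a polled offspring of II-1 (Qq) × II-3 (Qq), whose cross gives 1/4 QQ : 1/2 Qq : 1/4 qq; conditioning on being polled, III-4 is QQ with probability 1/3, Qq with probability 2/3.
Summing over parental genotype combinations, P(offspring is horned) = 2/3·1/2 = 1/3.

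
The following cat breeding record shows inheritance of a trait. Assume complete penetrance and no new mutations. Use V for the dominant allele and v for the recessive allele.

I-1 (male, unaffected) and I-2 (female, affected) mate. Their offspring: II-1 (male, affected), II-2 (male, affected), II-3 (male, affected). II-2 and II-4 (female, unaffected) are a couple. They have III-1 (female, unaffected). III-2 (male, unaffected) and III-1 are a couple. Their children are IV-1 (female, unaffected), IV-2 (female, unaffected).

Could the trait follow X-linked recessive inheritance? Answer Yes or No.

Yes

A consistent assignment under X-linked recessive exists: I-1 X^V Y, I-2 X^v X^v, II-1 X^v Y, II-2 X^v Y, II-3 X^v Y, II-4 X^V X^V, III-1 X^V X^v, III-2 X^V Y, IV-1 X^V X^V, IV-2 X^V X^V.
In this assignment every recorded phenotype matches its genotype and every non-founder's genotype is obtainable from its parents' genotypes, so the pedigree is consistent.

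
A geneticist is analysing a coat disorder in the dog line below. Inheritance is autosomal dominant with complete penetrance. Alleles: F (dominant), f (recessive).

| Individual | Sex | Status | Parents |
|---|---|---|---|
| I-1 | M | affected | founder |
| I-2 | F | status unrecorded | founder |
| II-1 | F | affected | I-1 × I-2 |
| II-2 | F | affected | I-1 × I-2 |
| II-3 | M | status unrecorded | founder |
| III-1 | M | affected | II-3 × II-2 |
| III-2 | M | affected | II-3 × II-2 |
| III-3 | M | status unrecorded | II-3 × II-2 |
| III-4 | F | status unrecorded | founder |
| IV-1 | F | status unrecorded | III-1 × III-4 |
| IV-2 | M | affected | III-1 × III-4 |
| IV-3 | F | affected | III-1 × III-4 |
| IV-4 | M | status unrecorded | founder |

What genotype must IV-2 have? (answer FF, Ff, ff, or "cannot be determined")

cannot be determined

IV-2's phenotype allows FF or Ff, and no parent or child forces a single allele at both positions; consistent genotype assignments exist with IV-2 as FF or Ff.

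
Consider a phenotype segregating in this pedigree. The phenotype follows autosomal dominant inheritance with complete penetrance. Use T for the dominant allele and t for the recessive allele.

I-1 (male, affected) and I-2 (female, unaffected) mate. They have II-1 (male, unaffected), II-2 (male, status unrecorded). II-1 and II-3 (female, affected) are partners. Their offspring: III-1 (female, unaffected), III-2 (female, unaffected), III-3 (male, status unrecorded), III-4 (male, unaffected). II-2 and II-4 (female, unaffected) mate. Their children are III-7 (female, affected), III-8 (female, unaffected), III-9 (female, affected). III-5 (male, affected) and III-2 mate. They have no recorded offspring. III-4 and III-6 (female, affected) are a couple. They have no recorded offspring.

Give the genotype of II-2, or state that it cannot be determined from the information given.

From phenotype alone, II-2 is TT or Tt or tt.
II-2 passed T to III-7 (Tt, whose t came from II-4) and received t from I-2 (tt), so II-2 is Tt.

Tt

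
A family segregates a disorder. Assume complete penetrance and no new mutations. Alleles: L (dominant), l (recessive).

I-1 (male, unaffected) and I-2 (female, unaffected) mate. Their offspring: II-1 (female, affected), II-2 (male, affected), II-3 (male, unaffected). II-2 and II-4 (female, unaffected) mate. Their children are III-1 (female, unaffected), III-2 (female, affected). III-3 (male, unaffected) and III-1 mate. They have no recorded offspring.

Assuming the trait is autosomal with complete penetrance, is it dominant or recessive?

recessive

I-1 and I-2 are both unaffected yet have an affected child II-1. Under dominance, an affected child requires at least one affected parent, so the trait cannot be dominant.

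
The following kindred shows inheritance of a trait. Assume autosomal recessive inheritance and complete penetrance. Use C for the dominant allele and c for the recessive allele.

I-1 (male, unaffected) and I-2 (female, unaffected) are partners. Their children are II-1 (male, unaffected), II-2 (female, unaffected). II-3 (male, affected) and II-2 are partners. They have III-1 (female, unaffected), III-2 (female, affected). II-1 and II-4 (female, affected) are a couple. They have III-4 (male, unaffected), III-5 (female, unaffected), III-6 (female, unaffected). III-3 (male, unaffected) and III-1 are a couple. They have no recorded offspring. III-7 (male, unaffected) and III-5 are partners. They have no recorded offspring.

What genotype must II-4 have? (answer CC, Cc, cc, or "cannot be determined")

II-4 is affected, so II-4 is cc.

cc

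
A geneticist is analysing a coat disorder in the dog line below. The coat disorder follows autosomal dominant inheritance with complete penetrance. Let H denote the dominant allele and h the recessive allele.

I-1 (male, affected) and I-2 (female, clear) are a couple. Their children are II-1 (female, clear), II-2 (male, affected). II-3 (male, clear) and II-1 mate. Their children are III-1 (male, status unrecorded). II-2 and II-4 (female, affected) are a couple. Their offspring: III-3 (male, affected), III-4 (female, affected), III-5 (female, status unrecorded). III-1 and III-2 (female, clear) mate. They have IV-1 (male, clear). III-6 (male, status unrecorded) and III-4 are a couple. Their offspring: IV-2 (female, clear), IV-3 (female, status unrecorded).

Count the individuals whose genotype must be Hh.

3

Obligate heterozygotes: I-1 is affected so carries H and passed h to II-1 (hh), so I-1 is Hh; II-2 is affected so carries H and received h from I-2 (hh), so II-2 is Hh; III-4 is affected so carries H and passed h to IV-2 (hh), so III-4 is Hh.
Every other individual is either homozygous by phenotype or has at least one consistent homozygous assignment, so the count is 3.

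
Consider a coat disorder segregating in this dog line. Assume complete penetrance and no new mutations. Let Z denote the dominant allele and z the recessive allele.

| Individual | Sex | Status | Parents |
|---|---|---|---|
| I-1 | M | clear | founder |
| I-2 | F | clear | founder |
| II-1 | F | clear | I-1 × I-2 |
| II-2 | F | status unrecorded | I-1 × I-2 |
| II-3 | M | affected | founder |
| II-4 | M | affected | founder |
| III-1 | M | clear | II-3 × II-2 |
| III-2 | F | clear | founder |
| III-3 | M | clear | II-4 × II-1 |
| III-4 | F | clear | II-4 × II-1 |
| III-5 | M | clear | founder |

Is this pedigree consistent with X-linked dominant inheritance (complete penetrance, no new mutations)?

Under X-linked dominant, III-4 (clear, female) cannot arise from II-4 (affected) × II-1 (clear).

No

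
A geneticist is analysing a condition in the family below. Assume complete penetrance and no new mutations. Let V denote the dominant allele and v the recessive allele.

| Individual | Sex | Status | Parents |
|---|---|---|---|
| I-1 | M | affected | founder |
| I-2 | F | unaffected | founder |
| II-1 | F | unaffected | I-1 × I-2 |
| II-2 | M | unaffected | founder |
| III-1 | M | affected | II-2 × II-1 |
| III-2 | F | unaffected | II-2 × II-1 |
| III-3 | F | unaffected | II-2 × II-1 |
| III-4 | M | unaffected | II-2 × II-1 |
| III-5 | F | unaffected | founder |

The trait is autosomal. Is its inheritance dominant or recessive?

II-2 and II-1 are both unaffected yet have an affected child III-1. Under dominance, an affected child requires at least one affected parent, so the trait cannot be dominant.

recessive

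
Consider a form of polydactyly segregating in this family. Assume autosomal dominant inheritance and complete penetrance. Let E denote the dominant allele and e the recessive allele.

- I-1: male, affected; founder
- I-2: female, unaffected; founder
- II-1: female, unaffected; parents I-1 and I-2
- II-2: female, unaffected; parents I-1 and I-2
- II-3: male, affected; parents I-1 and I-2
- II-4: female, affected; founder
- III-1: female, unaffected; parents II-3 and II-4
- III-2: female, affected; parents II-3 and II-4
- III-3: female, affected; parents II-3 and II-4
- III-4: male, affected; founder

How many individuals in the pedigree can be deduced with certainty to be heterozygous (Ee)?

3

Obligate heterozygotes: I-1 is affected so carries E and passed e to II-1 (ee), so I-1 is Ee; II-3 is affected so carries E and received e from I-2 (ee), so II-3 is Ee; II-4 is affected so carries E and passed e to III-1 (ee), so II-4 is Ee.
Every other individual is either homozygous by phenotype or has at least one consistent homozygous assignment, so the count is 3.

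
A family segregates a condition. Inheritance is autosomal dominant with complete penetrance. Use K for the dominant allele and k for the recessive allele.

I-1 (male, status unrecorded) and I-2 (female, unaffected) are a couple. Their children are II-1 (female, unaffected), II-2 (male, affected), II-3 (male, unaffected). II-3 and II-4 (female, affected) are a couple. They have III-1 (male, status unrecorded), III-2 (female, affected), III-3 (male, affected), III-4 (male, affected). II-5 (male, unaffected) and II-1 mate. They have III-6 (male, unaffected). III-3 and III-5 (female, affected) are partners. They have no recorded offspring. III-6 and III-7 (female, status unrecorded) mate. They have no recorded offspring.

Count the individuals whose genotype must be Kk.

5

Obligate heterozygotes: I-1 passed K to II-2 (Kk, whose k came from I-2) and passed k to II-1 (kk), so I-1 is Kk; II-2 is affected so carries K and received k from I-2 (kk), so II-2 is Kk; III-2 is affected so carries K and received k from II-3 (kk), so III-2 is Kk; III-3 is affected so carries K and received k from II-3 (kk), so III-3 is Kk; III-4 is affected so carries K and received k from II-3 (kk), so III-4 is Kk.
Every other individual is either homozygous by phenotype or has at least one consistent homozygous assignment, so the count is 5.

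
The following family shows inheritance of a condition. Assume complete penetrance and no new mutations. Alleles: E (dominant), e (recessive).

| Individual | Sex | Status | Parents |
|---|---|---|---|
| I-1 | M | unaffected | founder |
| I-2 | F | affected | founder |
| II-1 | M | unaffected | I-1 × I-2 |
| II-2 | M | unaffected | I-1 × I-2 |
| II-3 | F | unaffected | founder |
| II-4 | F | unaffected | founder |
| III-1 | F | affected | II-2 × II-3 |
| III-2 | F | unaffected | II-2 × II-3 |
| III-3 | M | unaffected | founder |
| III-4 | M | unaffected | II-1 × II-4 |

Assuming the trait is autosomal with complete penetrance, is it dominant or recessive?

recessive

II-2 and II-3 are both unaffected yet have an affected child III-1. Under dominance, an affected child requires at least one affected parent, so the trait cannot be dominant.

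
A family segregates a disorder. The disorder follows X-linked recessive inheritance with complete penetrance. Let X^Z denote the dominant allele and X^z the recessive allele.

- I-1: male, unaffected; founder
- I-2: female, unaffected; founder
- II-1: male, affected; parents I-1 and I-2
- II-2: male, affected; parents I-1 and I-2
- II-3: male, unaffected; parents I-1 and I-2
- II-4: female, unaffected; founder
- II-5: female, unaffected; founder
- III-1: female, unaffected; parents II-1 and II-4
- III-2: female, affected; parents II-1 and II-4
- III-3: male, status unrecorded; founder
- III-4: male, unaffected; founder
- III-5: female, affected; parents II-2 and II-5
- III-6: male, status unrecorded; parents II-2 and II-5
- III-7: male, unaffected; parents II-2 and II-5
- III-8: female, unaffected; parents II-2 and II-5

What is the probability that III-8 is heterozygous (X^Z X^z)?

III-8 is unaffected so carries Z and received z from II-2 (X^z Y), so III-8 is X^Z X^z, giving P(X^Z X^z) = 1.

1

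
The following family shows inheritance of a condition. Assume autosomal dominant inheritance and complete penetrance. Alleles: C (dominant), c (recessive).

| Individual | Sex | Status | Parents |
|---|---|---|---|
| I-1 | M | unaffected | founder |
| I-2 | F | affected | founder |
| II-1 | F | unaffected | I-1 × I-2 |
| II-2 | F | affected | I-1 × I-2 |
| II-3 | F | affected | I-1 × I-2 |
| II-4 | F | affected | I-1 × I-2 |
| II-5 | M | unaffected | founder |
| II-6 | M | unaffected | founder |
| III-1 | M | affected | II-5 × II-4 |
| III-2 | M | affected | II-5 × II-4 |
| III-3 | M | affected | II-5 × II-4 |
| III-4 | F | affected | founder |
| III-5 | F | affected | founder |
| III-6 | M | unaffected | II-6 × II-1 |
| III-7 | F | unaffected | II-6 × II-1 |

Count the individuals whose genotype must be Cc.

Obligate heterozygotes: I-2 is affected so carries C and passed c to II-1 (cc), so I-2 is Cc; II-2 is affected so carries C and received c from I-1 (cc), so II-2 is Cc; II-3 is affected so carries C and received c from I-1 (cc), so II-3 is Cc; II-4 is affected so carries C and received c from I-1 (cc), so II-4 is Cc; III-1 is affected so carries C and received c from II-5 (cc), so III-1 is Cc; III-2 is affected so carries C and received c from II-5 (cc), so III-2 is Cc; III-3 is affected so carries C and received c from II-5 (cc), so III-3 is Cc.
Every other individual is either homozygous by phenotype or has at least one consistent homozygous assignment, so the count is 7.

7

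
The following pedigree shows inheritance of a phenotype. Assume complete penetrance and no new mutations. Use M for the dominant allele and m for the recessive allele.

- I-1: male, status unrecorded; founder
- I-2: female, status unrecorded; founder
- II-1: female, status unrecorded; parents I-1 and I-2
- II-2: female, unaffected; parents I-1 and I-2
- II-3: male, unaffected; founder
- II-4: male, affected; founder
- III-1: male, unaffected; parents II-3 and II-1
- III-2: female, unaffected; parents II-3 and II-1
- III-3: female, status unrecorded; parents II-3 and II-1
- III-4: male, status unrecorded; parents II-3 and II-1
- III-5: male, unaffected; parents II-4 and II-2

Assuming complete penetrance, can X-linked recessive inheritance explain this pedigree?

A consistent assignment under X-linked recessive exists: I-1 X^M Y, I-2 X^M X^M, II-1 X^M X^M, II-2 X^M X^M, II-3 X^M Y, II-4 X^m Y, III-1 X^M Y, III-2 X^M X^M, III-3 X^M X^M, III-4 X^M Y, III-5 X^M Y.
In this assignment every recorded phenotype matches its genotype and every non-founder's genotype is obtainable from its parents' genotypes, so the pedigree is consistent.

Yes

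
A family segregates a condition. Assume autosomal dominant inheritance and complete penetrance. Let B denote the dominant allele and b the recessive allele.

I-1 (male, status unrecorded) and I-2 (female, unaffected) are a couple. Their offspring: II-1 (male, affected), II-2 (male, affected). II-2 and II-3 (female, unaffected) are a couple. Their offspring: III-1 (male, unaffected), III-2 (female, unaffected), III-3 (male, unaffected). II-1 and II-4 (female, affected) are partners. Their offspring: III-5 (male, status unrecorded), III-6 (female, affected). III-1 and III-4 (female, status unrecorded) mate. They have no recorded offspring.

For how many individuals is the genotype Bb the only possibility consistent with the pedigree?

2

Obligate heterozygotes: II-1 is affected so carries B and received b from I-2 (bb), so II-1 is Bb; II-2 is affected so carries B and received b from I-2 (bb), so II-2 is Bb.
Every other individual is either homozygous by phenotype or has at least one consistent homozygous assignment, so the count is 2.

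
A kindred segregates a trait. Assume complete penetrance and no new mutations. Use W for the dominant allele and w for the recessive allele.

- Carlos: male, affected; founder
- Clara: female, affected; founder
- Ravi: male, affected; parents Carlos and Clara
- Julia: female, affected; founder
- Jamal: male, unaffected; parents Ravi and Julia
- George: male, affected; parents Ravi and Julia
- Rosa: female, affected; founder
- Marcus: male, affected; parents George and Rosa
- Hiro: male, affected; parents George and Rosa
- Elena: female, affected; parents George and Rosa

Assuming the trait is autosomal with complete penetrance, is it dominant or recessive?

dominant

Ravi and Julia are both affected yet have an unaffected child Jamal. Under a recessive model two affected parents are homozygous and every child would be affected, so the trait cannot be recessive.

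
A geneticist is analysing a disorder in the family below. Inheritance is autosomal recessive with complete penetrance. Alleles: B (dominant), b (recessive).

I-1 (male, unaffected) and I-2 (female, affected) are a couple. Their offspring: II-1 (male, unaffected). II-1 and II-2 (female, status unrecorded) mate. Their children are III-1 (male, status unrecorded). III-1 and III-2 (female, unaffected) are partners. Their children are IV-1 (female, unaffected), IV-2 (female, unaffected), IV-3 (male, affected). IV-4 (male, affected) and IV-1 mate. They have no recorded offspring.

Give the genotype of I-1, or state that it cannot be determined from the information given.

I-1's phenotype allows BB or Bb, and no parent or child forces a single allele at both positions; consistent genotype assignments exist with I-1 as BB or Bb.

cannot be determined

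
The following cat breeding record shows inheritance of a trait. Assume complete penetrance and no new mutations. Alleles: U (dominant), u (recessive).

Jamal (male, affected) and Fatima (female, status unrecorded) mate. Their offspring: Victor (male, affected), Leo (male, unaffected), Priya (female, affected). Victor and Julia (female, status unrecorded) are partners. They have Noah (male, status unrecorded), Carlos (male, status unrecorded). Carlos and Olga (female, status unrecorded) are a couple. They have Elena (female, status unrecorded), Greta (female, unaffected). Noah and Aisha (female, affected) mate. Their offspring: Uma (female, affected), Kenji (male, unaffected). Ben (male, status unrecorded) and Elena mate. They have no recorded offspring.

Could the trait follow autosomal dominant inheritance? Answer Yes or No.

Yes

A consistent assignment under autosomal dominant exists: Jamal Uu, Fatima Uu, Victor UU, Leo uu, Priya UU, Julia Uu, Noah Uu, Carlos Uu, Olga Uu, Aisha Uu, Elena UU, Greta uu, Ben UU, Uma UU, Kenji uu.
In this assignment every recorded phenotype matches its genotype and every non-founder's genotype is obtainable from its parents' genotypes, so the pedigree is consistent.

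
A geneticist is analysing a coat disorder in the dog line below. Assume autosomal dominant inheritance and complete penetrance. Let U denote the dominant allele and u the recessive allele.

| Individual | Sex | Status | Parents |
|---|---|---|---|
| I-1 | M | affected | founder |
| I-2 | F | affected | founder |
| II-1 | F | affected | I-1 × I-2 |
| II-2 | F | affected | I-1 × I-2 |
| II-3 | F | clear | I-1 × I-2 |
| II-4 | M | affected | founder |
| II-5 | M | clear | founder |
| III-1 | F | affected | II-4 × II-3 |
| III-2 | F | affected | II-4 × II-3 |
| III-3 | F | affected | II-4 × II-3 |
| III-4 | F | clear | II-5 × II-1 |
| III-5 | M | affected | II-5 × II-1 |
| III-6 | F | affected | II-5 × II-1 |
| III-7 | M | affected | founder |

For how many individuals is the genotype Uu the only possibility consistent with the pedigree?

Obligate heterozygotes: I-1 is affected so carries U and passed u to II-3 (uu), so I-1 is Uu; I-2 is affected so carries U and passed u to II-3 (uu), so I-2 is Uu; II-1 is affected so carries U and passed u to III-4 (uu), so II-1 is Uu; III-1 is affected so carries U and received u from II-3 (uu), so III-1 is Uu; III-2 is affected so carries U and received u from II-3 (uu), so III-2 is Uu; III-3 is affected so carries U and received u from II-3 (uu), so III-3 is Uu; III-5 is affected so carries U and received u from II-5 (uu), so III-5 is Uu; III-6 is affected so carries U and received u from II-5 (uu), so III-6 is Uu.
Every other individual is either homozygous by phenotype or has at least one consistent homozygous assignment, so the count is 8.

8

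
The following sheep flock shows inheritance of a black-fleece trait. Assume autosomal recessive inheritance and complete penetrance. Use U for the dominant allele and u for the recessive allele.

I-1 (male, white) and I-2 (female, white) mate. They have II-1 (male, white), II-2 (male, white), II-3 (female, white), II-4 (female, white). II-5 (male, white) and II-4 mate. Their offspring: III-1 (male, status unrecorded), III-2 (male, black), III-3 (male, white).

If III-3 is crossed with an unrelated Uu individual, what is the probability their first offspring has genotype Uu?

1/2

II-5 is white so carries U and passed u to III-2 (uu), so II-5 is Uu.
II-4 is white so carries U and passed u to III-2 (uu), so II-4 is Uu.
III-3 is a white offspring of II-5 (Uu) × II-4 (Uu), whose cross gives 1/4 UU : 1/2 Uu : 1/4 uu; conditioning on being white, III-3 is UU with probability 1/3, Uu with probability 2/3.
Summing over parental genotype combinations, P(offspring has genotype Uu) = 1/3·1/2 + 2/3·1/2 = 1/2.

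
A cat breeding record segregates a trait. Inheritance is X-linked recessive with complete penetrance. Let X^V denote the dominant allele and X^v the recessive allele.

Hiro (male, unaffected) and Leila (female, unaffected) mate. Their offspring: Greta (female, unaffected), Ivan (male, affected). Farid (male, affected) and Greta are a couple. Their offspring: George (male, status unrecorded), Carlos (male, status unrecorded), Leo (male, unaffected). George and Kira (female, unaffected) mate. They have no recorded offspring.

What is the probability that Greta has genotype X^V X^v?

1/3

Hiro is unaffected, so Hiro is X^V Y.
Leila is unaffected so carries V and passed v to Ivan (X^v Y), so Leila is X^V X^v.
Their cross gives offspring ratios 1/2 X^V X^V : 1/2 X^V X^v. Conditioning on Greta being unaffected, P(X^V X^v) = 1/2 / 1 = 1/2 before taking Greta's own offspring into account.
Farid is affected, so Farid is X^v Y.
Now use Greta's offspring. Probability of each recorded status — unaffected son Leo: 1/2 if Greta is X^V X^v, 1 if X^V X^V. (George, Carlos: equally likely either way, so uninformative.)
Bayes: P(X^V X^v) = 1/2·1/2 / (1/2·1/2 + 1/2·1) = 1/3.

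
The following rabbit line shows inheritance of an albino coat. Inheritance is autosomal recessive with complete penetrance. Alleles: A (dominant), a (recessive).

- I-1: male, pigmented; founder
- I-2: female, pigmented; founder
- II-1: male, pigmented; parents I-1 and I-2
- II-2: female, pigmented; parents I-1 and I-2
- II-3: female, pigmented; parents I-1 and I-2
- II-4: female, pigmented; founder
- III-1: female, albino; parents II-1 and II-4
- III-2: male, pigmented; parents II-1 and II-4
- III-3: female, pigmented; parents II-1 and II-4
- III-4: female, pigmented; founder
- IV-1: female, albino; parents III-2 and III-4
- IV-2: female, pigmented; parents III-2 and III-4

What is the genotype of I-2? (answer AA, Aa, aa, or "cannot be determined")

I-2's phenotype allows AA or Aa, and no parent or child forces a single allele at both positions; consistent genotype assignments exist with I-2 as AA or Aa.

cannot be determined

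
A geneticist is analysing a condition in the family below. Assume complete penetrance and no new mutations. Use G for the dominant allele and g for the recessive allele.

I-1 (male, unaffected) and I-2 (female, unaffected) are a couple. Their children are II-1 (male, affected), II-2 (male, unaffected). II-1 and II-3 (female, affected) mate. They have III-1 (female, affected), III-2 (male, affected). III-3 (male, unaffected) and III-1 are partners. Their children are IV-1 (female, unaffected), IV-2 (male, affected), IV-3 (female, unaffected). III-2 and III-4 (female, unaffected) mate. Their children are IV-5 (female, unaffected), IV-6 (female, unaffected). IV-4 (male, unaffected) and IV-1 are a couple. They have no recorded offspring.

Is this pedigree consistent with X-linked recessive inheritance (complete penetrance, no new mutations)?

A consistent assignment under X-linked recessive exists: I-1 X^G Y, I-2 X^G X^g, II-1 X^g Y, II-2 X^G Y, II-3 X^g X^g, III-1 X^g X^g, III-2 X^g Y, III-3 X^G Y, III-4 X^G X^G, IV-1 X^G X^g, IV-2 X^g Y, IV-3 X^G X^g, IV-4 X^G Y, IV-5 X^G X^g, IV-6 X^G X^g.
In this assignment every recorded phenotype matches its genotype and every non-founder's genotype is obtainable from its parents' genotypes, so the pedigree is consistent.

Yes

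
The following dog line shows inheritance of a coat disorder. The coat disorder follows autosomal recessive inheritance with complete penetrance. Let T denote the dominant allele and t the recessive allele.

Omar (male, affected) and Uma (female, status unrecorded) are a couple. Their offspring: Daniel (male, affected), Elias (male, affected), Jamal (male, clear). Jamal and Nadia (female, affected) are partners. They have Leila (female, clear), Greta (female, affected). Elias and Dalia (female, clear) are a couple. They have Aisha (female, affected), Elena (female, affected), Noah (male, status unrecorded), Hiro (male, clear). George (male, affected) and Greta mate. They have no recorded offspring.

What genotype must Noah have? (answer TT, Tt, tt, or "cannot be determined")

cannot be determined

Noah's phenotype is unrecorded, and no parent or child forces a single allele at both positions; consistent genotype assignments exist with Noah as Tt or tt.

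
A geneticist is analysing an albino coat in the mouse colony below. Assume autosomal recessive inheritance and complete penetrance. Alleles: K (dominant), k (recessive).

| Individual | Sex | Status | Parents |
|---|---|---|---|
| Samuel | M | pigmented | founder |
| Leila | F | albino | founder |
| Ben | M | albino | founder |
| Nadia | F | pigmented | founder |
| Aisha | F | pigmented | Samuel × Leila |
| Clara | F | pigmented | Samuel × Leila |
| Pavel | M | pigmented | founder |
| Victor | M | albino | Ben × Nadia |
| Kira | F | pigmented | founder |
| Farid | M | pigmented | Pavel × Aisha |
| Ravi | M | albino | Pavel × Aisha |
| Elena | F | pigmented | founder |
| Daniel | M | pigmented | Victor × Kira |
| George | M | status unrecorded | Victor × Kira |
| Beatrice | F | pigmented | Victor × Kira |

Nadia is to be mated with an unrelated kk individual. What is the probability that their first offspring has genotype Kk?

Nadia is pigmented so carries K and passed k to Victor (kk), so Nadia is Kk.
The cross gives 1/2 Kk : 1/2 kk, so P(offspring has genotype Kk) = 1/2.

1/2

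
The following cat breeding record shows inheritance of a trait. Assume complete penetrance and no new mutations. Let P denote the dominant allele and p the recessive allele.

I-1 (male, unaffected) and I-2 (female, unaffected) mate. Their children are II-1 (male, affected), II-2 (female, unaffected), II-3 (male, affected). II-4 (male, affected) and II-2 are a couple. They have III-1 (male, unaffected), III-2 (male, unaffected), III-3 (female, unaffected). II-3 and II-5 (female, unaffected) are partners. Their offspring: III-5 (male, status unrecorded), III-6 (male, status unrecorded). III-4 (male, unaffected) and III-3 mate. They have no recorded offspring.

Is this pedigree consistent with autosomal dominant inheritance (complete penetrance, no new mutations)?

No

Under autosomal dominant, II-1 (affected, male) cannot arise from I-1 (unaffected) × I-2 (unaffected).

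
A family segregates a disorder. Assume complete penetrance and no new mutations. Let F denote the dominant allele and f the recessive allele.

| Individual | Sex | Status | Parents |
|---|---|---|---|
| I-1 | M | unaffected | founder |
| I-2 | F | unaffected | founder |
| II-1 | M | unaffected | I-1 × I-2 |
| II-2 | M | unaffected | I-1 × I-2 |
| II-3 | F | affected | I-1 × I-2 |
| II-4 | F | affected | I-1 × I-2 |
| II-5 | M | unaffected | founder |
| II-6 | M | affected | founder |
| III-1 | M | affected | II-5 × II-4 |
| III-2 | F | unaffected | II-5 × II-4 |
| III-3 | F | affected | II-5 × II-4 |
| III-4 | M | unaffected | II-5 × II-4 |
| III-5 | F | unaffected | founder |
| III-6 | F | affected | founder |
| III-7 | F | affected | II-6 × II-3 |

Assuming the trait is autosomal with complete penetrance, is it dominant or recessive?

I-1 and I-2 are both unaffected yet have an affected child II-3. Under dominance, an affected child requires at least one affected parent, so the trait cannot be dominant.

recessive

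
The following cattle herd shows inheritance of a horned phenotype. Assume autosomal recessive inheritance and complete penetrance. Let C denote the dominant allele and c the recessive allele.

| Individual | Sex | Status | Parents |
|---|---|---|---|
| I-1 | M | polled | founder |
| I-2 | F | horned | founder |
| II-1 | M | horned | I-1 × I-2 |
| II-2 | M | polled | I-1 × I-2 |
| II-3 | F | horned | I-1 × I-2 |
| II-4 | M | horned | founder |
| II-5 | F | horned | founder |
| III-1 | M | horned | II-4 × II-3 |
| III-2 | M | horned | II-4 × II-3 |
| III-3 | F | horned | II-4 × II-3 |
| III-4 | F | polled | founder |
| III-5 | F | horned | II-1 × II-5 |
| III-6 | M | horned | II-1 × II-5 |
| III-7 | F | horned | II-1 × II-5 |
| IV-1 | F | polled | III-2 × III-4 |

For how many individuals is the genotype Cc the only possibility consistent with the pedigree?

3

Obligate heterozygotes: I-1 is polled so carries C and passed c to II-1 (cc), so I-1 is Cc; II-2 is polled so carries C and received c from I-2 (cc), so II-2 is Cc; IV-1 is polled so carries C and received c from III-2 (cc), so IV-1 is Cc.
Every other individual is either homozygous by phenotype or has at least one consistent homozygous assignment, so the count is 3.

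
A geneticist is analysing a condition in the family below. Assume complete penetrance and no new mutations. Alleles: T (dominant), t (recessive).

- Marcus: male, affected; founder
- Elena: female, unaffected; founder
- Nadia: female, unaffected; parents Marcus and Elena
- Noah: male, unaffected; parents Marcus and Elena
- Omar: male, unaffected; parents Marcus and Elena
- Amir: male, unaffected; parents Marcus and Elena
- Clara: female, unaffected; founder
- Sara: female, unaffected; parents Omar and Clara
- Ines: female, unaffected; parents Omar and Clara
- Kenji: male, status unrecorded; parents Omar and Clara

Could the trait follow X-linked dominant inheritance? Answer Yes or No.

No

Under X-linked dominant, Nadia (unaffected, female) cannot arise from Marcus (affected) × Elena (unaffected).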